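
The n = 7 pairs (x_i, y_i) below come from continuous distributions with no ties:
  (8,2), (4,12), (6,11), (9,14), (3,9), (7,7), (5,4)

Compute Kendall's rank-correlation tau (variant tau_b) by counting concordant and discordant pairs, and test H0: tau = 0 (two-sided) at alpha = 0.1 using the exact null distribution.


Step 1: Enumerate the 21 unordered pairs (i,j) with i<j and classify each by sign(x_j-x_i) * sign(y_j-y_i).
  (1,2):dx=-4,dy=+10->D; (1,3):dx=-2,dy=+9->D; (1,4):dx=+1,dy=+12->C; (1,5):dx=-5,dy=+7->D
  (1,6):dx=-1,dy=+5->D; (1,7):dx=-3,dy=+2->D; (2,3):dx=+2,dy=-1->D; (2,4):dx=+5,dy=+2->C
  (2,5):dx=-1,dy=-3->C; (2,6):dx=+3,dy=-5->D; (2,7):dx=+1,dy=-8->D; (3,4):dx=+3,dy=+3->C
  (3,5):dx=-3,dy=-2->C; (3,6):dx=+1,dy=-4->D; (3,7):dx=-1,dy=-7->C; (4,5):dx=-6,dy=-5->C
  (4,6):dx=-2,dy=-7->C; (4,7):dx=-4,dy=-10->C; (5,6):dx=+4,dy=-2->D; (5,7):dx=+2,dy=-5->D
  (6,7):dx=-2,dy=-3->C
Step 2: C = 10, D = 11, total pairs = 21.
Step 3: tau = (C - D)/(n(n-1)/2) = (10 - 11)/21 = -0.047619.
Step 4: Exact two-sided p-value (enumerate n! = 5040 permutations of y under H0): p = 1.000000.
Step 5: alpha = 0.1. fail to reject H0.

tau_b = -0.0476 (C=10, D=11), p = 1.000000, fail to reject H0.


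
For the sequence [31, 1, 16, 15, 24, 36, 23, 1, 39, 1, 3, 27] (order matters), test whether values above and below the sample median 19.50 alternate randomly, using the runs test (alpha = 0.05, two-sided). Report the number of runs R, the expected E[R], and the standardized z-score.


Step 1: Compute median = 19.50; label A = above, B = below.
Labels in order: ABBBAAABABBA  (n_A = 6, n_B = 6)
Step 2: Count runs R = 7.
Step 3: Under H0 (random ordering), E[R] = 2*n_A*n_B/(n_A+n_B) + 1 = 2*6*6/12 + 1 = 7.0000.
        Var[R] = 2*n_A*n_B*(2*n_A*n_B - n_A - n_B) / ((n_A+n_B)^2 * (n_A+n_B-1)) = 4320/1584 = 2.7273.
        SD[R] = 1.6514.
Step 4: R = E[R], so z = 0 with no continuity correction.
Step 5: Two-sided p-value via normal approximation = 2*(1 - Phi(|z|)) = 1.000000.
Step 6: alpha = 0.05. fail to reject H0.

R = 7, z = 0.0000, p = 1.000000, fail to reject H0.


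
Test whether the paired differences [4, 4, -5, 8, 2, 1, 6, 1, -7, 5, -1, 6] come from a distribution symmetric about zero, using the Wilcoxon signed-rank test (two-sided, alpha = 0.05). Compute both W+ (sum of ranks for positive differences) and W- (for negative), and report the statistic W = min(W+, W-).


Step 1: Drop any zero differences (none here) and take |d_i|.
|d| = [4, 4, 5, 8, 2, 1, 6, 1, 7, 5, 1, 6]
Step 2: Midrank |d_i| (ties get averaged ranks).
ranks: |4|->5.5, |4|->5.5, |5|->7.5, |8|->12, |2|->4, |1|->2, |6|->9.5, |1|->2, |7|->11, |5|->7.5, |1|->2, |6|->9.5
Step 3: Attach original signs; sum ranks with positive sign and with negative sign.
W+ = 5.5 + 5.5 + 12 + 4 + 2 + 9.5 + 2 + 7.5 + 9.5 = 57.5
W- = 7.5 + 11 + 2 = 20.5
(Check: W+ + W- = 78 should equal n(n+1)/2 = 78.)
Step 4: Test statistic W = min(W+, W-) = 20.5.
Step 5: Ties in |d|, so use the tie-corrected normal approximation.
        E[W] = n(n+1)/4 = 12*13/4 = 39.
        Tie groups: |d|=1 (t=3), |d|=4 (t=2), |d|=5 (t=2), |d|=6 (t=2); sum(t^3 - t) = 42.
        Var[W] = n(n+1)(2n+1)/24 - sum(t^3-t)/48 = 3900/24 - 42/48 = 161.625.
        z = (W - E[W]) / sqrt(Var[W]) = (20.5 - 39) / 12.7132 = -1.4552.
        Two-sided p = 2*Phi(z) = 0.145619.
Step 6: alpha = 0.05. fail to reject H0.

W+ = 57.5, W- = 20.5, W = min = 20.5, p = 0.145619, fail to reject H0.


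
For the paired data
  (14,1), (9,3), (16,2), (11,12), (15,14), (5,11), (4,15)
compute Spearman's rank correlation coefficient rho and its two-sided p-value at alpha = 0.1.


Step 1: Rank x and y separately (midranks; no ties here).
rank(x): 14->5, 9->3, 16->7, 11->4, 15->6, 5->2, 4->1
rank(y): 1->1, 3->3, 2->2, 12->5, 14->6, 11->4, 15->7
Step 2: d_i = R_x(i) - R_y(i); compute d_i^2.
  (5-1)^2=16, (3-3)^2=0, (7-2)^2=25, (4-5)^2=1, (6-6)^2=0, (2-4)^2=4, (1-7)^2=36
sum(d^2) = 82.
Step 3: rho = 1 - 6*82 / (7*(7^2 - 1)) = 1 - 492/336 = -0.464286.
Step 4: Under H0, t = rho * sqrt((n-2)/(1-rho^2)) = -1.1722 ~ t(5).
Step 5: Two-sided p-value from the t-distribution with 5 df = 0.293934.
Step 6: alpha = 0.1. fail to reject H0.

rho = -0.4643, p = 0.293934, fail to reject H0 at alpha = 0.1.


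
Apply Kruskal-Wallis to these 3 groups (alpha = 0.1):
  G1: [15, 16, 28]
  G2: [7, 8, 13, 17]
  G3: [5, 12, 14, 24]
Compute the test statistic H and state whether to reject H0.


Step 1: Combine all N = 11 observations and assign midranks.
sorted (value, group, rank): (5,G3,1), (7,G2,2), (8,G2,3), (12,G3,4), (13,G2,5), (14,G3,6), (15,G1,7), (16,G1,8), (17,G2,9), (24,G3,10), (28,G1,11)
Step 2: Sum ranks within each group.
R_1 = 26 (n_1 = 3)
R_2 = 19 (n_2 = 4)
R_3 = 21 (n_3 = 4)
Step 3: H = 12/(N(N+1)) * sum(R_i^2/n_i) - 3(N+1)
     = 12/(11*12) * (26^2/3 + 19^2/4 + 21^2/4) - 3*12
     = 0.090909 * 425.833 - 36
     = 2.712121.
Step 4: No ties, so H is used without correction.
Step 5: Under H0, H ~ chi^2(2); p-value = 0.257674.
Step 6: alpha = 0.1. fail to reject H0.

H = 2.7121, df = 2, p = 0.257674, fail to reject H0.


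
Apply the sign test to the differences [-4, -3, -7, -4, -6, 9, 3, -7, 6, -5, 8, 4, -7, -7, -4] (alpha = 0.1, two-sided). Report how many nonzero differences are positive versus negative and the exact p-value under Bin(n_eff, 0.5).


Step 1: Discard zero differences. Original n = 15; n_eff = number of nonzero differences = 15.
Nonzero differences (with sign): -4, -3, -7, -4, -6, +9, +3, -7, +6, -5, +8, +4, -7, -7, -4
Step 2: Count signs: positive = 5, negative = 10.
Step 3: Under H0: P(positive) = 0.5, so the number of positives S ~ Bin(15, 0.5).
Step 4: Two-sided exact p-value = sum of Bin(15,0.5) probabilities at or below the observed probability = 0.301758.
Step 5: alpha = 0.1. fail to reject H0.

n_eff = 15, pos = 5, neg = 10, p = 0.301758, fail to reject H0.


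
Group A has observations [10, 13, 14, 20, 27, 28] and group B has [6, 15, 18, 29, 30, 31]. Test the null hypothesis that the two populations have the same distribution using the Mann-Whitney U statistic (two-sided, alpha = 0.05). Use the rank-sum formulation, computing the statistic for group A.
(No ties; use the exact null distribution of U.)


Step 1: Combine and sort all 12 observations; assign midranks.
sorted (value, group): (6,Y), (10,X), (13,X), (14,X), (15,Y), (18,Y), (20,X), (27,X), (28,X), (29,Y), (30,Y), (31,Y)
ranks: 6->1, 10->2, 13->3, 14->4, 15->5, 18->6, 20->7, 27->8, 28->9, 29->10, 30->11, 31->12
Step 2: Rank sum for X: R1 = 2 + 3 + 4 + 7 + 8 + 9 = 33.
Step 3: U_X = R1 - n1(n1+1)/2 = 33 - 6*7/2 = 33 - 21 = 12.
       U_Y = n1*n2 - U_X = 36 - 12 = 24.
Step 4: No ties, so the exact null distribution of U (based on enumerating the C(12,6) = 924 equally likely rank assignments) gives the two-sided p-value.
Step 5: p-value = 0.393939; compare to alpha = 0.05. fail to reject H0.

U_X = 12, p = 0.393939, fail to reject H0 at alpha = 0.05.


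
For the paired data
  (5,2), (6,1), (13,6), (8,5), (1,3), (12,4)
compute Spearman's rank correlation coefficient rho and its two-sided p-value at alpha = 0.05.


Step 1: Rank x and y separately (midranks; no ties here).
rank(x): 5->2, 6->3, 13->6, 8->4, 1->1, 12->5
rank(y): 2->2, 1->1, 6->6, 5->5, 3->3, 4->4
Step 2: d_i = R_x(i) - R_y(i); compute d_i^2.
  (2-2)^2=0, (3-1)^2=4, (6-6)^2=0, (4-5)^2=1, (1-3)^2=4, (5-4)^2=1
sum(d^2) = 10.
Step 3: rho = 1 - 6*10 / (6*(6^2 - 1)) = 1 - 60/210 = 0.714286.
Step 4: Under H0, t = rho * sqrt((n-2)/(1-rho^2)) = 2.0412 ~ t(4).
Step 5: Two-sided p-value from the t-distribution with 4 df = 0.110787.
Step 6: alpha = 0.05. fail to reject H0.

rho = 0.7143, p = 0.110787, fail to reject H0 at alpha = 0.05.


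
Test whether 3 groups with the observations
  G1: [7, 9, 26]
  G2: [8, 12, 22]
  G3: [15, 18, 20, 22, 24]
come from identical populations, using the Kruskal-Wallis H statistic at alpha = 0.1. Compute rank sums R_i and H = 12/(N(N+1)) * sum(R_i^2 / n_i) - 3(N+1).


Step 1: Combine all N = 11 observations and assign midranks.
sorted (value, group, rank): (7,G1,1), (8,G2,2), (9,G1,3), (12,G2,4), (15,G3,5), (18,G3,6), (20,G3,7), (22,G2,8.5), (22,G3,8.5), (24,G3,10), (26,G1,11)
Step 2: Sum ranks within each group.
R_1 = 15 (n_1 = 3)
R_2 = 14.5 (n_2 = 3)
R_3 = 36.5 (n_3 = 5)
Step 3: H = 12/(N(N+1)) * sum(R_i^2/n_i) - 3(N+1)
     = 12/(11*12) * (15^2/3 + 14.5^2/3 + 36.5^2/5) - 3*12
     = 0.090909 * 411.533 - 36
     = 1.412121.
Step 4: Ties present; correction factor C = 1 - 6/(11^3 - 11) = 0.995455. Corrected H = 1.412121 / 0.995455 = 1.418569.
Step 5: Under H0, H ~ chi^2(2); p-value = 0.491996.
Step 6: alpha = 0.1. fail to reject H0.

H = 1.4186, df = 2, p = 0.491996, fail to reject H0.


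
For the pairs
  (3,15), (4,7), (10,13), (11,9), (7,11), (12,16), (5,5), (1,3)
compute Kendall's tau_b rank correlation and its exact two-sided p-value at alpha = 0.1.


Step 1: Enumerate the 28 unordered pairs (i,j) with i<j and classify each by sign(x_j-x_i) * sign(y_j-y_i).
  (1,2):dx=+1,dy=-8->D; (1,3):dx=+7,dy=-2->D; (1,4):dx=+8,dy=-6->D; (1,5):dx=+4,dy=-4->D
  (1,6):dx=+9,dy=+1->C; (1,7):dx=+2,dy=-10->D; (1,8):dx=-2,dy=-12->C; (2,3):dx=+6,dy=+6->C
  (2,4):dx=+7,dy=+2->C; (2,5):dx=+3,dy=+4->C; (2,6):dx=+8,dy=+9->C; (2,7):dx=+1,dy=-2->D
  (2,8):dx=-3,dy=-4->C; (3,4):dx=+1,dy=-4->D; (3,5):dx=-3,dy=-2->C; (3,6):dx=+2,dy=+3->C
  (3,7):dx=-5,dy=-8->C; (3,8):dx=-9,dy=-10->C; (4,5):dx=-4,dy=+2->D; (4,6):dx=+1,dy=+7->C
  (4,7):dx=-6,dy=-4->C; (4,8):dx=-10,dy=-6->C; (5,6):dx=+5,dy=+5->C; (5,7):dx=-2,dy=-6->C
  (5,8):dx=-6,dy=-8->C; (6,7):dx=-7,dy=-11->C; (6,8):dx=-11,dy=-13->C; (7,8):dx=-4,dy=-2->C
Step 2: C = 20, D = 8, total pairs = 28.
Step 3: tau = (C - D)/(n(n-1)/2) = (20 - 8)/28 = 0.428571.
Step 4: Exact two-sided p-value (enumerate n! = 40320 permutations of y under H0): p = 0.178869.
Step 5: alpha = 0.1. fail to reject H0.

tau_b = 0.4286 (C=20, D=8), p = 0.178869, fail to reject H0.


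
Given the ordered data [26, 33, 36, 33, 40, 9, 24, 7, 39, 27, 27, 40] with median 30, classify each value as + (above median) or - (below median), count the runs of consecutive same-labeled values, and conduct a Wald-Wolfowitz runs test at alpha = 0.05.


Step 1: Compute median = 30; label A = above, B = below.
Labels in order: BAAAABBBABBA  (n_A = 6, n_B = 6)
Step 2: Count runs R = 6.
Step 3: Under H0 (random ordering), E[R] = 2*n_A*n_B/(n_A+n_B) + 1 = 2*6*6/12 + 1 = 7.0000.
        Var[R] = 2*n_A*n_B*(2*n_A*n_B - n_A - n_B) / ((n_A+n_B)^2 * (n_A+n_B-1)) = 4320/1584 = 2.7273.
        SD[R] = 1.6514.
Step 4: Continuity-corrected z = (R + 0.5 - E[R]) / SD[R] = (6 + 0.5 - 7.0000) / 1.6514 = -0.3028.
Step 5: Two-sided p-value via normal approximation = 2*(1 - Phi(|z|)) = 0.762069.
Step 6: alpha = 0.05. fail to reject H0.

R = 6, z = -0.3028, p = 0.762069, fail to reject H0.


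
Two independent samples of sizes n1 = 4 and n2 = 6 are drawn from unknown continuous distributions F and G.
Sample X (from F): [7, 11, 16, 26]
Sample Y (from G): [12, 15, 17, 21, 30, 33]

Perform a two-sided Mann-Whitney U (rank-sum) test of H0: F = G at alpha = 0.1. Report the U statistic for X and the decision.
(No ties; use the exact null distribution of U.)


Step 1: Combine and sort all 10 observations; assign midranks.
sorted (value, group): (7,X), (11,X), (12,Y), (15,Y), (16,X), (17,Y), (21,Y), (26,X), (30,Y), (33,Y)
ranks: 7->1, 11->2, 12->3, 15->4, 16->5, 17->6, 21->7, 26->8, 30->9, 33->10
Step 2: Rank sum for X: R1 = 1 + 2 + 5 + 8 = 16.
Step 3: U_X = R1 - n1(n1+1)/2 = 16 - 4*5/2 = 16 - 10 = 6.
       U_Y = n1*n2 - U_X = 24 - 6 = 18.
Step 4: No ties, so the exact null distribution of U (based on enumerating the C(10,4) = 210 equally likely rank assignments) gives the two-sided p-value.
Step 5: p-value = 0.257143; compare to alpha = 0.1. fail to reject H0.

U_X = 6, p = 0.257143, fail to reject H0 at alpha = 0.1.


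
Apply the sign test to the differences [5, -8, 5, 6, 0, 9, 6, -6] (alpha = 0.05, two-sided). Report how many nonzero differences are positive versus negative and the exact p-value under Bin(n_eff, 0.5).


Step 1: Discard zero differences. Original n = 8; n_eff = number of nonzero differences = 7.
Nonzero differences (with sign): +5, -8, +5, +6, +9, +6, -6
Step 2: Count signs: positive = 5, negative = 2.
Step 3: Under H0: P(positive) = 0.5, so the number of positives S ~ Bin(7, 0.5).
Step 4: Two-sided exact p-value = sum of Bin(7,0.5) probabilities at or below the observed probability = 0.453125.
Step 5: alpha = 0.05. fail to reject H0.

n_eff = 7, pos = 5, neg = 2, p = 0.453125, fail to reject H0.


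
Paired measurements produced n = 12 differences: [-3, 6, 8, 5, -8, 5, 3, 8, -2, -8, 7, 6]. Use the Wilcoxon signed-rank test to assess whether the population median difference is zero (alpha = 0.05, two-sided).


Step 1: Drop any zero differences (none here) and take |d_i|.
|d| = [3, 6, 8, 5, 8, 5, 3, 8, 2, 8, 7, 6]
Step 2: Midrank |d_i| (ties get averaged ranks).
ranks: |3|->2.5, |6|->6.5, |8|->10.5, |5|->4.5, |8|->10.5, |5|->4.5, |3|->2.5, |8|->10.5, |2|->1, |8|->10.5, |7|->8, |6|->6.5
Step 3: Attach original signs; sum ranks with positive sign and with negative sign.
W+ = 6.5 + 10.5 + 4.5 + 4.5 + 2.5 + 10.5 + 8 + 6.5 = 53.5
W- = 2.5 + 10.5 + 1 + 10.5 = 24.5
(Check: W+ + W- = 78 should equal n(n+1)/2 = 78.)
Step 4: Test statistic W = min(W+, W-) = 24.5.
Step 5: Ties in |d|, so use the tie-corrected normal approximation.
        E[W] = n(n+1)/4 = 12*13/4 = 39.
        Tie groups: |d|=3 (t=2), |d|=5 (t=2), |d|=6 (t=2), |d|=8 (t=4); sum(t^3 - t) = 78.
        Var[W] = n(n+1)(2n+1)/24 - sum(t^3-t)/48 = 3900/24 - 78/48 = 160.875.
        z = (W - E[W]) / sqrt(Var[W]) = (24.5 - 39) / 12.6837 = -1.1432.
        Two-sided p = 2*Phi(z) = 0.252954.
Step 6: alpha = 0.05. fail to reject H0.

W+ = 53.5, W- = 24.5, W = min = 24.5, p = 0.252954, fail to reject H0.


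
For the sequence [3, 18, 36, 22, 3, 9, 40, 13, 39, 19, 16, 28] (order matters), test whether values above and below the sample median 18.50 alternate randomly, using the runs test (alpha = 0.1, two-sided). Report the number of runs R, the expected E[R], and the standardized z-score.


Step 1: Compute median = 18.50; label A = above, B = below.
Labels in order: BBAABBABAABA  (n_A = 6, n_B = 6)
Step 2: Count runs R = 8.
Step 3: Under H0 (random ordering), E[R] = 2*n_A*n_B/(n_A+n_B) + 1 = 2*6*6/12 + 1 = 7.0000.
        Var[R] = 2*n_A*n_B*(2*n_A*n_B - n_A - n_B) / ((n_A+n_B)^2 * (n_A+n_B-1)) = 4320/1584 = 2.7273.
        SD[R] = 1.6514.
Step 4: Continuity-corrected z = (R - 0.5 - E[R]) / SD[R] = (8 - 0.5 - 7.0000) / 1.6514 = 0.3028.
Step 5: Two-sided p-value via normal approximation = 2*(1 - Phi(|z|)) = 0.762069.
Step 6: alpha = 0.1. fail to reject H0.

R = 8, z = 0.3028, p = 0.762069, fail to reject H0.


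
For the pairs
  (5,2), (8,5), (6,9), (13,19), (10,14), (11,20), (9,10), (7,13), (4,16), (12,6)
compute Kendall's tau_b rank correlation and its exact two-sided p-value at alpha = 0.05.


Step 1: Enumerate the 45 unordered pairs (i,j) with i<j and classify each by sign(x_j-x_i) * sign(y_j-y_i).
  (1,2):dx=+3,dy=+3->C; (1,3):dx=+1,dy=+7->C; (1,4):dx=+8,dy=+17->C; (1,5):dx=+5,dy=+12->C
  (1,6):dx=+6,dy=+18->C; (1,7):dx=+4,dy=+8->C; (1,8):dx=+2,dy=+11->C; (1,9):dx=-1,dy=+14->D
  (1,10):dx=+7,dy=+4->C; (2,3):dx=-2,dy=+4->D; (2,4):dx=+5,dy=+14->C; (2,5):dx=+2,dy=+9->C
  (2,6):dx=+3,dy=+15->C; (2,7):dx=+1,dy=+5->C; (2,8):dx=-1,dy=+8->D; (2,9):dx=-4,dy=+11->D
  (2,10):dx=+4,dy=+1->C; (3,4):dx=+7,dy=+10->C; (3,5):dx=+4,dy=+5->C; (3,6):dx=+5,dy=+11->C
  (3,7):dx=+3,dy=+1->C; (3,8):dx=+1,dy=+4->C; (3,9):dx=-2,dy=+7->D; (3,10):dx=+6,dy=-3->D
  (4,5):dx=-3,dy=-5->C; (4,6):dx=-2,dy=+1->D; (4,7):dx=-4,dy=-9->C; (4,8):dx=-6,dy=-6->C
  (4,9):dx=-9,dy=-3->C; (4,10):dx=-1,dy=-13->C; (5,6):dx=+1,dy=+6->C; (5,7):dx=-1,dy=-4->C
  (5,8):dx=-3,dy=-1->C; (5,9):dx=-6,dy=+2->D; (5,10):dx=+2,dy=-8->D; (6,7):dx=-2,dy=-10->C
  (6,8):dx=-4,dy=-7->C; (6,9):dx=-7,dy=-4->C; (6,10):dx=+1,dy=-14->D; (7,8):dx=-2,dy=+3->D
  (7,9):dx=-5,dy=+6->D; (7,10):dx=+3,dy=-4->D; (8,9):dx=-3,dy=+3->D; (8,10):dx=+5,dy=-7->D
  (9,10):dx=+8,dy=-10->D
Step 2: C = 29, D = 16, total pairs = 45.
Step 3: tau = (C - D)/(n(n-1)/2) = (29 - 16)/45 = 0.288889.
Step 4: Exact two-sided p-value (enumerate n! = 3628800 permutations of y under H0): p = 0.291248.
Step 5: alpha = 0.05. fail to reject H0.

tau_b = 0.2889 (C=29, D=16), p = 0.291248, fail to reject H0.


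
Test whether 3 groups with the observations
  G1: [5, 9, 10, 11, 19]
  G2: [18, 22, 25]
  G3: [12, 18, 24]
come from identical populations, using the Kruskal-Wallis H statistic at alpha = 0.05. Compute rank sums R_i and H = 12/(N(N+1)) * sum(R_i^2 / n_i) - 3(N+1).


Step 1: Combine all N = 11 observations and assign midranks.
sorted (value, group, rank): (5,G1,1), (9,G1,2), (10,G1,3), (11,G1,4), (12,G3,5), (18,G2,6.5), (18,G3,6.5), (19,G1,8), (22,G2,9), (24,G3,10), (25,G2,11)
Step 2: Sum ranks within each group.
R_1 = 18 (n_1 = 5)
R_2 = 26.5 (n_2 = 3)
R_3 = 21.5 (n_3 = 3)
Step 3: H = 12/(N(N+1)) * sum(R_i^2/n_i) - 3(N+1)
     = 12/(11*12) * (18^2/5 + 26.5^2/3 + 21.5^2/3) - 3*12
     = 0.090909 * 452.967 - 36
     = 5.178788.
Step 4: Ties present; correction factor C = 1 - 6/(11^3 - 11) = 0.995455. Corrected H = 5.178788 / 0.995455 = 5.202435.
Step 5: Under H0, H ~ chi^2(2); p-value = 0.074183.
Step 6: alpha = 0.05. fail to reject H0.

H = 5.2024, df = 2, p = 0.074183, fail to reject H0.


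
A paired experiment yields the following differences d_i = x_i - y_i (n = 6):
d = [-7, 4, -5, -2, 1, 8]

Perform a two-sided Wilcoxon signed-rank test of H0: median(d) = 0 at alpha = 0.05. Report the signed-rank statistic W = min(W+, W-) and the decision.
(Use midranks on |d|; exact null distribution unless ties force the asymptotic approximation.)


Step 1: Drop any zero differences (none here) and take |d_i|.
|d| = [7, 4, 5, 2, 1, 8]
Step 2: Midrank |d_i| (ties get averaged ranks).
ranks: |7|->5, |4|->3, |5|->4, |2|->2, |1|->1, |8|->6
Step 3: Attach original signs; sum ranks with positive sign and with negative sign.
W+ = 3 + 1 + 6 = 10
W- = 5 + 4 + 2 = 11
(Check: W+ + W- = 21 should equal n(n+1)/2 = 21.)
Step 4: Test statistic W = min(W+, W-) = 10.
Step 5: No ties, so the exact null distribution over the 2^6 = 64 sign assignments gives the two-sided p-value = 1.000000.
Step 6: alpha = 0.05. fail to reject H0.

W+ = 10, W- = 11, W = min = 10, p = 1.000000, fail to reject H0.


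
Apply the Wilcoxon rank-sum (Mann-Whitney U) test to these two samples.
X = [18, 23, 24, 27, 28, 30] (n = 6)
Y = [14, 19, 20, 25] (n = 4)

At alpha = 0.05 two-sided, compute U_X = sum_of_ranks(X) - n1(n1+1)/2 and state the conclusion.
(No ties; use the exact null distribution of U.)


Step 1: Combine and sort all 10 observations; assign midranks.
sorted (value, group): (14,Y), (18,X), (19,Y), (20,Y), (23,X), (24,X), (25,Y), (27,X), (28,X), (30,X)
ranks: 14->1, 18->2, 19->3, 20->4, 23->5, 24->6, 25->7, 27->8, 28->9, 30->10
Step 2: Rank sum for X: R1 = 2 + 5 + 6 + 8 + 9 + 10 = 40.
Step 3: U_X = R1 - n1(n1+1)/2 = 40 - 6*7/2 = 40 - 21 = 19.
       U_Y = n1*n2 - U_X = 24 - 19 = 5.
Step 4: No ties, so the exact null distribution of U (based on enumerating the C(10,6) = 210 equally likely rank assignments) gives the two-sided p-value.
Step 5: p-value = 0.171429; compare to alpha = 0.05. fail to reject H0.

U_X = 19, p = 0.171429, fail to reject H0 at alpha = 0.05.


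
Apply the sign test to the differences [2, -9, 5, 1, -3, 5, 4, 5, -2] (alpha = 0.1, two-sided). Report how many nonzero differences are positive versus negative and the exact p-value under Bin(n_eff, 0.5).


Step 1: Discard zero differences. Original n = 9; n_eff = number of nonzero differences = 9.
Nonzero differences (with sign): +2, -9, +5, +1, -3, +5, +4, +5, -2
Step 2: Count signs: positive = 6, negative = 3.
Step 3: Under H0: P(positive) = 0.5, so the number of positives S ~ Bin(9, 0.5).
Step 4: Two-sided exact p-value = sum of Bin(9,0.5) probabilities at or below the observed probability = 0.507812.
Step 5: alpha = 0.1. fail to reject H0.

n_eff = 9, pos = 6, neg = 3, p = 0.507812, fail to reject H0.


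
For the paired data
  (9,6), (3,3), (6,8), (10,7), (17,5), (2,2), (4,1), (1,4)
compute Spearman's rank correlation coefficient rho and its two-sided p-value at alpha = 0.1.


Step 1: Rank x and y separately (midranks; no ties here).
rank(x): 9->6, 3->3, 6->5, 10->7, 17->8, 2->2, 4->4, 1->1
rank(y): 6->6, 3->3, 8->8, 7->7, 5->5, 2->2, 1->1, 4->4
Step 2: d_i = R_x(i) - R_y(i); compute d_i^2.
  (6-6)^2=0, (3-3)^2=0, (5-8)^2=9, (7-7)^2=0, (8-5)^2=9, (2-2)^2=0, (4-1)^2=9, (1-4)^2=9
sum(d^2) = 36.
Step 3: rho = 1 - 6*36 / (8*(8^2 - 1)) = 1 - 216/504 = 0.571429.
Step 4: Under H0, t = rho * sqrt((n-2)/(1-rho^2)) = 1.7056 ~ t(6).
Step 5: Two-sided p-value from the t-distribution with 6 df = 0.138960.
Step 6: alpha = 0.1. fail to reject H0.

rho = 0.5714, p = 0.138960, fail to reject H0 at alpha = 0.1.


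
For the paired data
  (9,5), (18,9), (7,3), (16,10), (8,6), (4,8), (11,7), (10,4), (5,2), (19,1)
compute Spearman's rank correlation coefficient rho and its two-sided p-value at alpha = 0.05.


Step 1: Rank x and y separately (midranks; no ties here).
rank(x): 9->5, 18->9, 7->3, 16->8, 8->4, 4->1, 11->7, 10->6, 5->2, 19->10
rank(y): 5->5, 9->9, 3->3, 10->10, 6->6, 8->8, 7->7, 4->4, 2->2, 1->1
Step 2: d_i = R_x(i) - R_y(i); compute d_i^2.
  (5-5)^2=0, (9-9)^2=0, (3-3)^2=0, (8-10)^2=4, (4-6)^2=4, (1-8)^2=49, (7-7)^2=0, (6-4)^2=4, (2-2)^2=0, (10-1)^2=81
sum(d^2) = 142.
Step 3: rho = 1 - 6*142 / (10*(10^2 - 1)) = 1 - 852/990 = 0.139394.
Step 4: Under H0, t = rho * sqrt((n-2)/(1-rho^2)) = 0.3982 ~ t(8).
Step 5: Two-sided p-value from the t-distribution with 8 df = 0.700932.
Step 6: alpha = 0.05. fail to reject H0.

rho = 0.1394, p = 0.700932, fail to reject H0 at alpha = 0.05.


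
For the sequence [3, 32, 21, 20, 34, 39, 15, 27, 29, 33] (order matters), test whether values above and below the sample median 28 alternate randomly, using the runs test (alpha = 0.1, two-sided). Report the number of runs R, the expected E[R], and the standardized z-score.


Step 1: Compute median = 28; label A = above, B = below.
Labels in order: BABBAABBAA  (n_A = 5, n_B = 5)
Step 2: Count runs R = 6.
Step 3: Under H0 (random ordering), E[R] = 2*n_A*n_B/(n_A+n_B) + 1 = 2*5*5/10 + 1 = 6.0000.
        Var[R] = 2*n_A*n_B*(2*n_A*n_B - n_A - n_B) / ((n_A+n_B)^2 * (n_A+n_B-1)) = 2000/900 = 2.2222.
        SD[R] = 1.4907.
Step 4: R = E[R], so z = 0 with no continuity correction.
Step 5: Two-sided p-value via normal approximation = 2*(1 - Phi(|z|)) = 1.000000.
Step 6: alpha = 0.1. fail to reject H0.

R = 6, z = 0.0000, p = 1.000000, fail to reject H0.


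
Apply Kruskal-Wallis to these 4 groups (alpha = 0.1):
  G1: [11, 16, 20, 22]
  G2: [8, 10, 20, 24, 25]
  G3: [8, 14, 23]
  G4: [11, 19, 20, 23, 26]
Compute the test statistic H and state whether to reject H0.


Step 1: Combine all N = 17 observations and assign midranks.
sorted (value, group, rank): (8,G2,1.5), (8,G3,1.5), (10,G2,3), (11,G1,4.5), (11,G4,4.5), (14,G3,6), (16,G1,7), (19,G4,8), (20,G1,10), (20,G2,10), (20,G4,10), (22,G1,12), (23,G3,13.5), (23,G4,13.5), (24,G2,15), (25,G2,16), (26,G4,17)
Step 2: Sum ranks within each group.
R_1 = 33.5 (n_1 = 4)
R_2 = 45.5 (n_2 = 5)
R_3 = 21 (n_3 = 3)
R_4 = 53 (n_4 = 5)
Step 3: H = 12/(N(N+1)) * sum(R_i^2/n_i) - 3(N+1)
     = 12/(17*18) * (33.5^2/4 + 45.5^2/5 + 21^2/3 + 53^2/5) - 3*18
     = 0.039216 * 1403.41 - 54
     = 1.035784.
Step 4: Ties present; correction factor C = 1 - 42/(17^3 - 17) = 0.991422. Corrected H = 1.035784 / 0.991422 = 1.044747.
Step 5: Under H0, H ~ chi^2(3); p-value = 0.790426.
Step 6: alpha = 0.1. fail to reject H0.

H = 1.0447, df = 3, p = 0.790426, fail to reject H0.


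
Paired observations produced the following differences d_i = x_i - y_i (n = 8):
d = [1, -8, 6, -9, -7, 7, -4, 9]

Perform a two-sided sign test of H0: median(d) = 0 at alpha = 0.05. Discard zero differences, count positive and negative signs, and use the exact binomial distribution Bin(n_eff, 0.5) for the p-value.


Step 1: Discard zero differences. Original n = 8; n_eff = number of nonzero differences = 8.
Nonzero differences (with sign): +1, -8, +6, -9, -7, +7, -4, +9
Step 2: Count signs: positive = 4, negative = 4.
Step 3: Under H0: P(positive) = 0.5, so the number of positives S ~ Bin(8, 0.5).
Step 4: Two-sided exact p-value = sum of Bin(8,0.5) probabilities at or below the observed probability = 1.000000.
Step 5: alpha = 0.05. fail to reject H0.

n_eff = 8, pos = 4, neg = 4, p = 1.000000, fail to reject H0.


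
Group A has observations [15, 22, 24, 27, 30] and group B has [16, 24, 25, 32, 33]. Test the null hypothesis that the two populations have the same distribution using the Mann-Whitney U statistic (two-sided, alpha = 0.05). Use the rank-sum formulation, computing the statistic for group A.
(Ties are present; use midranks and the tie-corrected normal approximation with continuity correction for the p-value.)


Step 1: Combine and sort all 10 observations; assign midranks.
sorted (value, group): (15,X), (16,Y), (22,X), (24,X), (24,Y), (25,Y), (27,X), (30,X), (32,Y), (33,Y)
ranks: 15->1, 16->2, 22->3, 24->4.5, 24->4.5, 25->6, 27->7, 30->8, 32->9, 33->10
Step 2: Rank sum for X: R1 = 1 + 3 + 4.5 + 7 + 8 = 23.5.
Step 3: U_X = R1 - n1(n1+1)/2 = 23.5 - 5*6/2 = 23.5 - 15 = 8.5.
       U_Y = n1*n2 - U_X = 25 - 8.5 = 16.5.
Step 4: Ties are present, so use the tie-corrected normal approximation (with continuity correction) for the p-value.
Step 5: p-value = 0.463344; compare to alpha = 0.05. fail to reject H0.

U_X = 8.5, p = 0.463344, fail to reject H0 at alpha = 0.05.


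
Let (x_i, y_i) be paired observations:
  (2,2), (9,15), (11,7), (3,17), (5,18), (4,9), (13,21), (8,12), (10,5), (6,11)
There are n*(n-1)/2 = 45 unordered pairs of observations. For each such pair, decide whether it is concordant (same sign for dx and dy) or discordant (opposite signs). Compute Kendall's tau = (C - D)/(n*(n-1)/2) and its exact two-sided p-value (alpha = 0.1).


Step 1: Enumerate the 45 unordered pairs (i,j) with i<j and classify each by sign(x_j-x_i) * sign(y_j-y_i).
  (1,2):dx=+7,dy=+13->C; (1,3):dx=+9,dy=+5->C; (1,4):dx=+1,dy=+15->C; (1,5):dx=+3,dy=+16->C
  (1,6):dx=+2,dy=+7->C; (1,7):dx=+11,dy=+19->C; (1,8):dx=+6,dy=+10->C; (1,9):dx=+8,dy=+3->C
  (1,10):dx=+4,dy=+9->C; (2,3):dx=+2,dy=-8->D; (2,4):dx=-6,dy=+2->D; (2,5):dx=-4,dy=+3->D
  (2,6):dx=-5,dy=-6->C; (2,7):dx=+4,dy=+6->C; (2,8):dx=-1,dy=-3->C; (2,9):dx=+1,dy=-10->D
  (2,10):dx=-3,dy=-4->C; (3,4):dx=-8,dy=+10->D; (3,5):dx=-6,dy=+11->D; (3,6):dx=-7,dy=+2->D
  (3,7):dx=+2,dy=+14->C; (3,8):dx=-3,dy=+5->D; (3,9):dx=-1,dy=-2->C; (3,10):dx=-5,dy=+4->D
  (4,5):dx=+2,dy=+1->C; (4,6):dx=+1,dy=-8->D; (4,7):dx=+10,dy=+4->C; (4,8):dx=+5,dy=-5->D
  (4,9):dx=+7,dy=-12->D; (4,10):dx=+3,dy=-6->D; (5,6):dx=-1,dy=-9->C; (5,7):dx=+8,dy=+3->C
  (5,8):dx=+3,dy=-6->D; (5,9):dx=+5,dy=-13->D; (5,10):dx=+1,dy=-7->D; (6,7):dx=+9,dy=+12->C
  (6,8):dx=+4,dy=+3->C; (6,9):dx=+6,dy=-4->D; (6,10):dx=+2,dy=+2->C; (7,8):dx=-5,dy=-9->C
  (7,9):dx=-3,dy=-16->C; (7,10):dx=-7,dy=-10->C; (8,9):dx=+2,dy=-7->D; (8,10):dx=-2,dy=-1->C
  (9,10):dx=-4,dy=+6->D
Step 2: C = 26, D = 19, total pairs = 45.
Step 3: tau = (C - D)/(n(n-1)/2) = (26 - 19)/45 = 0.155556.
Step 4: Exact two-sided p-value (enumerate n! = 3628800 permutations of y under H0): p = 0.600654.
Step 5: alpha = 0.1. fail to reject H0.

tau_b = 0.1556 (C=26, D=19), p = 0.600654, fail to reject H0.


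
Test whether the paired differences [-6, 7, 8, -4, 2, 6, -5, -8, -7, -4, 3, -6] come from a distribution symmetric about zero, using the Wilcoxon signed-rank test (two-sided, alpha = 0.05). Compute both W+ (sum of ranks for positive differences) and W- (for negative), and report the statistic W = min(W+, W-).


Step 1: Drop any zero differences (none here) and take |d_i|.
|d| = [6, 7, 8, 4, 2, 6, 5, 8, 7, 4, 3, 6]
Step 2: Midrank |d_i| (ties get averaged ranks).
ranks: |6|->7, |7|->9.5, |8|->11.5, |4|->3.5, |2|->1, |6|->7, |5|->5, |8|->11.5, |7|->9.5, |4|->3.5, |3|->2, |6|->7
Step 3: Attach original signs; sum ranks with positive sign and with negative sign.
W+ = 9.5 + 11.5 + 1 + 7 + 2 = 31
W- = 7 + 3.5 + 5 + 11.5 + 9.5 + 3.5 + 7 = 47
(Check: W+ + W- = 78 should equal n(n+1)/2 = 78.)
Step 4: Test statistic W = min(W+, W-) = 31.
Step 5: Ties in |d|, so use the tie-corrected normal approximation.
        E[W] = n(n+1)/4 = 12*13/4 = 39.
        Tie groups: |d|=4 (t=2), |d|=6 (t=3), |d|=7 (t=2), |d|=8 (t=2); sum(t^3 - t) = 42.
        Var[W] = n(n+1)(2n+1)/24 - sum(t^3-t)/48 = 3900/24 - 42/48 = 161.625.
        z = (W - E[W]) / sqrt(Var[W]) = (31 - 39) / 12.7132 = -0.6293.
        Two-sided p = 2*Phi(z) = 0.529174.
Step 6: alpha = 0.05. fail to reject H0.

W+ = 31, W- = 47, W = min = 31, p = 0.529174, fail to reject H0.


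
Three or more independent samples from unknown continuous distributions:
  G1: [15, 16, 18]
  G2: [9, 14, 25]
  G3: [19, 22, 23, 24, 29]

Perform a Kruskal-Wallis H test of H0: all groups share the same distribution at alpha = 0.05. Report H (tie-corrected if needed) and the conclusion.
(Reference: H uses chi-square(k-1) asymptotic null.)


Step 1: Combine all N = 11 observations and assign midranks.
sorted (value, group, rank): (9,G2,1), (14,G2,2), (15,G1,3), (16,G1,4), (18,G1,5), (19,G3,6), (22,G3,7), (23,G3,8), (24,G3,9), (25,G2,10), (29,G3,11)
Step 2: Sum ranks within each group.
R_1 = 12 (n_1 = 3)
R_2 = 13 (n_2 = 3)
R_3 = 41 (n_3 = 5)
Step 3: H = 12/(N(N+1)) * sum(R_i^2/n_i) - 3(N+1)
     = 12/(11*12) * (12^2/3 + 13^2/3 + 41^2/5) - 3*12
     = 0.090909 * 440.533 - 36
     = 4.048485.
Step 4: No ties, so H is used without correction.
Step 5: Under H0, H ~ chi^2(2); p-value = 0.132094.
Step 6: alpha = 0.05. fail to reject H0.

H = 4.0485, df = 2, p = 0.132094, fail to reject H0.


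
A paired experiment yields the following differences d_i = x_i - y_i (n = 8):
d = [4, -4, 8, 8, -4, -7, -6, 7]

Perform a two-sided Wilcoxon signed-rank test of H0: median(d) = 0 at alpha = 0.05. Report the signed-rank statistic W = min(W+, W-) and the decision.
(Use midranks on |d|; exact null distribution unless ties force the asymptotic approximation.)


Step 1: Drop any zero differences (none here) and take |d_i|.
|d| = [4, 4, 8, 8, 4, 7, 6, 7]
Step 2: Midrank |d_i| (ties get averaged ranks).
ranks: |4|->2, |4|->2, |8|->7.5, |8|->7.5, |4|->2, |7|->5.5, |6|->4, |7|->5.5
Step 3: Attach original signs; sum ranks with positive sign and with negative sign.
W+ = 2 + 7.5 + 7.5 + 5.5 = 22.5
W- = 2 + 2 + 5.5 + 4 = 13.5
(Check: W+ + W- = 36 should equal n(n+1)/2 = 36.)
Step 4: Test statistic W = min(W+, W-) = 13.5.
Step 5: Ties in |d|, so use the tie-corrected normal approximation.
        E[W] = n(n+1)/4 = 8*9/4 = 18.
        Tie groups: |d|=4 (t=3), |d|=7 (t=2), |d|=8 (t=2); sum(t^3 - t) = 36.
        Var[W] = n(n+1)(2n+1)/24 - sum(t^3-t)/48 = 1224/24 - 36/48 = 50.25.
        z = (W - E[W]) / sqrt(Var[W]) = (13.5 - 18) / 7.0887 = -0.6348.
        Two-sided p = 2*Phi(z) = 0.525552.
Step 6: alpha = 0.05. fail to reject H0.

W+ = 22.5, W- = 13.5, W = min = 13.5, p = 0.525552, fail to reject H0.


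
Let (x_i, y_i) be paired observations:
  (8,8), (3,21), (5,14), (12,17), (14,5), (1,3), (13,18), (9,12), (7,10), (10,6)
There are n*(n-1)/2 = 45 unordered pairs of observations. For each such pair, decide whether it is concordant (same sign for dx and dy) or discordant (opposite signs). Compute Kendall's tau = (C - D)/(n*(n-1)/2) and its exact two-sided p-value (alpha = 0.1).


Step 1: Enumerate the 45 unordered pairs (i,j) with i<j and classify each by sign(x_j-x_i) * sign(y_j-y_i).
  (1,2):dx=-5,dy=+13->D; (1,3):dx=-3,dy=+6->D; (1,4):dx=+4,dy=+9->C; (1,5):dx=+6,dy=-3->D
  (1,6):dx=-7,dy=-5->C; (1,7):dx=+5,dy=+10->C; (1,8):dx=+1,dy=+4->C; (1,9):dx=-1,dy=+2->D
  (1,10):dx=+2,dy=-2->D; (2,3):dx=+2,dy=-7->D; (2,4):dx=+9,dy=-4->D; (2,5):dx=+11,dy=-16->D
  (2,6):dx=-2,dy=-18->C; (2,7):dx=+10,dy=-3->D; (2,8):dx=+6,dy=-9->D; (2,9):dx=+4,dy=-11->D
  (2,10):dx=+7,dy=-15->D; (3,4):dx=+7,dy=+3->C; (3,5):dx=+9,dy=-9->D; (3,6):dx=-4,dy=-11->C
  (3,7):dx=+8,dy=+4->C; (3,8):dx=+4,dy=-2->D; (3,9):dx=+2,dy=-4->D; (3,10):dx=+5,dy=-8->D
  (4,5):dx=+2,dy=-12->D; (4,6):dx=-11,dy=-14->C; (4,7):dx=+1,dy=+1->C; (4,8):dx=-3,dy=-5->C
  (4,9):dx=-5,dy=-7->C; (4,10):dx=-2,dy=-11->C; (5,6):dx=-13,dy=-2->C; (5,7):dx=-1,dy=+13->D
  (5,8):dx=-5,dy=+7->D; (5,9):dx=-7,dy=+5->D; (5,10):dx=-4,dy=+1->D; (6,7):dx=+12,dy=+15->C
  (6,8):dx=+8,dy=+9->C; (6,9):dx=+6,dy=+7->C; (6,10):dx=+9,dy=+3->C; (7,8):dx=-4,dy=-6->C
  (7,9):dx=-6,dy=-8->C; (7,10):dx=-3,dy=-12->C; (8,9):dx=-2,dy=-2->C; (8,10):dx=+1,dy=-6->D
  (9,10):dx=+3,dy=-4->D
Step 2: C = 22, D = 23, total pairs = 45.
Step 3: tau = (C - D)/(n(n-1)/2) = (22 - 23)/45 = -0.022222.
Step 4: Exact two-sided p-value (enumerate n! = 3628800 permutations of y under H0): p = 1.000000.
Step 5: alpha = 0.1. fail to reject H0.

tau_b = -0.0222 (C=22, D=23), p = 1.000000, fail to reject H0.


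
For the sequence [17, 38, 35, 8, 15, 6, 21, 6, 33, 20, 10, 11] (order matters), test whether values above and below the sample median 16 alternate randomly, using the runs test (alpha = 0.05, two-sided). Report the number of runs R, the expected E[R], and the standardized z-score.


Step 1: Compute median = 16; label A = above, B = below.
Labels in order: AAABBBABAABB  (n_A = 6, n_B = 6)
Step 2: Count runs R = 6.
Step 3: Under H0 (random ordering), E[R] = 2*n_A*n_B/(n_A+n_B) + 1 = 2*6*6/12 + 1 = 7.0000.
        Var[R] = 2*n_A*n_B*(2*n_A*n_B - n_A - n_B) / ((n_A+n_B)^2 * (n_A+n_B-1)) = 4320/1584 = 2.7273.
        SD[R] = 1.6514.
Step 4: Continuity-corrected z = (R + 0.5 - E[R]) / SD[R] = (6 + 0.5 - 7.0000) / 1.6514 = -0.3028.
Step 5: Two-sided p-value via normal approximation = 2*(1 - Phi(|z|)) = 0.762069.
Step 6: alpha = 0.05. fail to reject H0.

R = 6, z = -0.3028, p = 0.762069, fail to reject H0.


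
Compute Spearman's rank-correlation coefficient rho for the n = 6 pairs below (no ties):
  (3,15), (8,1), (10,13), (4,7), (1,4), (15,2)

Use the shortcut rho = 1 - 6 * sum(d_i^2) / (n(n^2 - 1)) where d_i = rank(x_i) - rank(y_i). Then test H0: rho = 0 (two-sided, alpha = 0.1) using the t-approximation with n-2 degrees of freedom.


Step 1: Rank x and y separately (midranks; no ties here).
rank(x): 3->2, 8->4, 10->5, 4->3, 1->1, 15->6
rank(y): 15->6, 1->1, 13->5, 7->4, 4->3, 2->2
Step 2: d_i = R_x(i) - R_y(i); compute d_i^2.
  (2-6)^2=16, (4-1)^2=9, (5-5)^2=0, (3-4)^2=1, (1-3)^2=4, (6-2)^2=16
sum(d^2) = 46.
Step 3: rho = 1 - 6*46 / (6*(6^2 - 1)) = 1 - 276/210 = -0.314286.
Step 4: Under H0, t = rho * sqrt((n-2)/(1-rho^2)) = -0.6621 ~ t(4).
Step 5: Two-sided p-value from the t-distribution with 4 df = 0.544093.
Step 6: alpha = 0.1. fail to reject H0.

rho = -0.3143, p = 0.544093, fail to reject H0 at alpha = 0.1.


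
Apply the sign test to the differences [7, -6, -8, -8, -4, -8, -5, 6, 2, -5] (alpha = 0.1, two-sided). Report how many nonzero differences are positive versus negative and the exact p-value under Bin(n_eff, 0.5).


Step 1: Discard zero differences. Original n = 10; n_eff = number of nonzero differences = 10.
Nonzero differences (with sign): +7, -6, -8, -8, -4, -8, -5, +6, +2, -5
Step 2: Count signs: positive = 3, negative = 7.
Step 3: Under H0: P(positive) = 0.5, so the number of positives S ~ Bin(10, 0.5).
Step 4: Two-sided exact p-value = sum of Bin(10,0.5) probabilities at or below the observed probability = 0.343750.
Step 5: alpha = 0.1. fail to reject H0.

n_eff = 10, pos = 3, neg = 7, p = 0.343750, fail to reject H0.


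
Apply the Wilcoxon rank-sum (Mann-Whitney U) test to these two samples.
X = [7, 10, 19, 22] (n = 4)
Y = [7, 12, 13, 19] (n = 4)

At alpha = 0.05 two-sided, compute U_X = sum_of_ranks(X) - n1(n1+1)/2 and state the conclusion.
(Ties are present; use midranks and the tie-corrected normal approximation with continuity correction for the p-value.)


Step 1: Combine and sort all 8 observations; assign midranks.
sorted (value, group): (7,X), (7,Y), (10,X), (12,Y), (13,Y), (19,X), (19,Y), (22,X)
ranks: 7->1.5, 7->1.5, 10->3, 12->4, 13->5, 19->6.5, 19->6.5, 22->8
Step 2: Rank sum for X: R1 = 1.5 + 3 + 6.5 + 8 = 19.
Step 3: U_X = R1 - n1(n1+1)/2 = 19 - 4*5/2 = 19 - 10 = 9.
       U_Y = n1*n2 - U_X = 16 - 9 = 7.
Step 4: Ties are present, so use the tie-corrected normal approximation (with continuity correction) for the p-value.
Step 5: p-value = 0.883853; compare to alpha = 0.05. fail to reject H0.

U_X = 9, p = 0.883853, fail to reject H0 at alpha = 0.05.


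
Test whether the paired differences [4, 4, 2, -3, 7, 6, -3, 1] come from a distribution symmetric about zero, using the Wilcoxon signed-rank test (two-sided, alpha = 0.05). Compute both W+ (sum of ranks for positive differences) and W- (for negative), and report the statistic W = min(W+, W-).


Step 1: Drop any zero differences (none here) and take |d_i|.
|d| = [4, 4, 2, 3, 7, 6, 3, 1]
Step 2: Midrank |d_i| (ties get averaged ranks).
ranks: |4|->5.5, |4|->5.5, |2|->2, |3|->3.5, |7|->8, |6|->7, |3|->3.5, |1|->1
Step 3: Attach original signs; sum ranks with positive sign and with negative sign.
W+ = 5.5 + 5.5 + 2 + 8 + 7 + 1 = 29
W- = 3.5 + 3.5 = 7
(Check: W+ + W- = 36 should equal n(n+1)/2 = 36.)
Step 4: Test statistic W = min(W+, W-) = 7.
Step 5: Ties in |d|, so use the tie-corrected normal approximation.
        E[W] = n(n+1)/4 = 8*9/4 = 18.
        Tie groups: |d|=3 (t=2), |d|=4 (t=2); sum(t^3 - t) = 12.
        Var[W] = n(n+1)(2n+1)/24 - sum(t^3-t)/48 = 1224/24 - 12/48 = 50.75.
        z = (W - E[W]) / sqrt(Var[W]) = (7 - 18) / 7.1239 = -1.5441.
        Two-sided p = 2*Phi(z) = 0.122565.
Step 6: alpha = 0.05. fail to reject H0.

W+ = 29, W- = 7, W = min = 7, p = 0.122565, fail to reject H0.


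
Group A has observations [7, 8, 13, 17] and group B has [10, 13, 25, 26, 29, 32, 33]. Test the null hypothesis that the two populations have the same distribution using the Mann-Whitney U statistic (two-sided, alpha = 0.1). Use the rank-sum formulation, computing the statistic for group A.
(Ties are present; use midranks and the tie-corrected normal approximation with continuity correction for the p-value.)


Step 1: Combine and sort all 11 observations; assign midranks.
sorted (value, group): (7,X), (8,X), (10,Y), (13,X), (13,Y), (17,X), (25,Y), (26,Y), (29,Y), (32,Y), (33,Y)
ranks: 7->1, 8->2, 10->3, 13->4.5, 13->4.5, 17->6, 25->7, 26->8, 29->9, 32->10, 33->11
Step 2: Rank sum for X: R1 = 1 + 2 + 4.5 + 6 = 13.5.
Step 3: U_X = R1 - n1(n1+1)/2 = 13.5 - 4*5/2 = 13.5 - 10 = 3.5.
       U_Y = n1*n2 - U_X = 28 - 3.5 = 24.5.
Step 4: Ties are present, so use the tie-corrected normal approximation (with continuity correction) for the p-value.
Step 5: p-value = 0.058207; compare to alpha = 0.1. reject H0.

U_X = 3.5, p = 0.058207, reject H0 at alpha = 0.1.


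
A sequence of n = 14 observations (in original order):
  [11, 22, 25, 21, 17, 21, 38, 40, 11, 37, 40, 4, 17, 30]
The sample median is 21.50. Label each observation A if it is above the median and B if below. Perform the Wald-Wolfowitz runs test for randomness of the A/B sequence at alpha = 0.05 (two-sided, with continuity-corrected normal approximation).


Step 1: Compute median = 21.50; label A = above, B = below.
Labels in order: BAABBBAABAABBA  (n_A = 7, n_B = 7)
Step 2: Count runs R = 8.
Step 3: Under H0 (random ordering), E[R] = 2*n_A*n_B/(n_A+n_B) + 1 = 2*7*7/14 + 1 = 8.0000.
        Var[R] = 2*n_A*n_B*(2*n_A*n_B - n_A - n_B) / ((n_A+n_B)^2 * (n_A+n_B-1)) = 8232/2548 = 3.2308.
        SD[R] = 1.7974.
Step 4: R = E[R], so z = 0 with no continuity correction.
Step 5: Two-sided p-value via normal approximation = 2*(1 - Phi(|z|)) = 1.000000.
Step 6: alpha = 0.05. fail to reject H0.

R = 8, z = 0.0000, p = 1.000000, fail to reject H0.


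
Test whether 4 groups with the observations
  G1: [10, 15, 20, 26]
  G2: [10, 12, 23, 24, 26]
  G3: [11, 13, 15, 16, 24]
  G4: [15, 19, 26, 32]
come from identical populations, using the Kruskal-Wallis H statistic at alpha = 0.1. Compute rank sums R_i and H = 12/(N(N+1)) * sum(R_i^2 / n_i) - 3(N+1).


Step 1: Combine all N = 18 observations and assign midranks.
sorted (value, group, rank): (10,G1,1.5), (10,G2,1.5), (11,G3,3), (12,G2,4), (13,G3,5), (15,G1,7), (15,G3,7), (15,G4,7), (16,G3,9), (19,G4,10), (20,G1,11), (23,G2,12), (24,G2,13.5), (24,G3,13.5), (26,G1,16), (26,G2,16), (26,G4,16), (32,G4,18)
Step 2: Sum ranks within each group.
R_1 = 35.5 (n_1 = 4)
R_2 = 47 (n_2 = 5)
R_3 = 37.5 (n_3 = 5)
R_4 = 51 (n_4 = 4)
Step 3: H = 12/(N(N+1)) * sum(R_i^2/n_i) - 3(N+1)
     = 12/(18*19) * (35.5^2/4 + 47^2/5 + 37.5^2/5 + 51^2/4) - 3*19
     = 0.035088 * 1688.36 - 57
     = 2.240789.
Step 4: Ties present; correction factor C = 1 - 60/(18^3 - 18) = 0.989680. Corrected H = 2.240789 / 0.989680 = 2.264155.
Step 5: Under H0, H ~ chi^2(3); p-value = 0.519423.
Step 6: alpha = 0.1. fail to reject H0.

H = 2.2642, df = 3, p = 0.519423, fail to reject H0.
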